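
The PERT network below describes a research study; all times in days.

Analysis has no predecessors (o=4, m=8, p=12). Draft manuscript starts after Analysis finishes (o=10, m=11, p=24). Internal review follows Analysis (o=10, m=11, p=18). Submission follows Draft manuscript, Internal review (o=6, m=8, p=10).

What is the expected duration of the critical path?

te_Analysis = (4 + 4·8 + 12)/6 = 48/6 = 8
te_Draft manuscript = (10 + 4·11 + 24)/6 = 78/6 = 13
te_Internal review = (10 + 4·11 + 18)/6 = 72/6 = 12
te_Submission = (6 + 4·8 + 10)/6 = 48/6 = 8

Forward pass:
ES_Analysis = 0; EF_Analysis = 8
ES_Draft manuscript = 8; EF_Draft manuscript = 8+13 = 21
ES_Internal review = 8; EF_Internal review = 8+12 = 20
ES_Submission = max(EF_Draft manuscript=21, EF_Internal review=20) = 21; EF_Submission = 21+8 = 29
Expected project duration μ = 29 days. Critical path: Analysis → Draft manuscript → Submission.

29 days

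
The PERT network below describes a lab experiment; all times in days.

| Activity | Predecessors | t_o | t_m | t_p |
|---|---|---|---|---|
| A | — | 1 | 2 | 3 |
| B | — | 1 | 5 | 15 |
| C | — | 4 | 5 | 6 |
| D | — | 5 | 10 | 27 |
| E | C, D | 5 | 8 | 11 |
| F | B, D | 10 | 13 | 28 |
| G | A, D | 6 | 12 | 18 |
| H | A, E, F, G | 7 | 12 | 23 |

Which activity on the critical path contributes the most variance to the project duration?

te_A = (1 + 4·2 + 3)/6 = 12/6 = 2; σ²_A = ((3−1)/6)² = 0.111
te_B = (1 + 4·5 + 15)/6 = 36/6 = 6; σ²_B = ((15−1)/6)² = 5.444
te_C = (4 + 4·5 + 6)/6 = 30/6 = 5; σ²_C = ((6−4)/6)² = 0.111
te_D = (5 + 4·10 + 27)/6 = 72/6 = 12; σ²_D = ((27−5)/6)² = 13.444
te_E = (5 + 4·8 + 11)/6 = 48/6 = 8; σ²_E = ((11−5)/6)² = 1.000
te_F = (10 + 4·13 + 28)/6 = 90/6 = 15; σ²_F = ((28−10)/6)² = 9.000
te_G = (6 + 4·12 + 18)/6 = 72/6 = 12; σ²_G = ((18−6)/6)² = 4.000
te_H = (7 + 4·12 + 23)/6 = 78/6 = 13; σ²_H = ((23−7)/6)² = 7.111

Forward pass:
ES_A = 0; EF_A = 2
ES_B = 0; EF_B = 6
ES_C = 0; EF_C = 5
ES_D = 0; EF_D = 12
ES_E = max(EF_C=5, EF_D=12) = 12; EF_E = 12+8 = 20
ES_F = max(EF_B=6, EF_D=12) = 12; EF_F = 12+15 = 27
ES_G = max(EF_A=2, EF_D=12) = 12; EF_G = 12+12 = 24
ES_H = max(EF_A=2, EF_E=20, EF_F=27, EF_G=24) = 27; EF_H = 27+13 = 40
Expected project duration μ = 40 days. Critical path: D → F → H.

Variances on critical path: σ²_D=13.444, σ²_F=9.000, σ²_H=7.111.
Largest is σ²_D = 13.444.

D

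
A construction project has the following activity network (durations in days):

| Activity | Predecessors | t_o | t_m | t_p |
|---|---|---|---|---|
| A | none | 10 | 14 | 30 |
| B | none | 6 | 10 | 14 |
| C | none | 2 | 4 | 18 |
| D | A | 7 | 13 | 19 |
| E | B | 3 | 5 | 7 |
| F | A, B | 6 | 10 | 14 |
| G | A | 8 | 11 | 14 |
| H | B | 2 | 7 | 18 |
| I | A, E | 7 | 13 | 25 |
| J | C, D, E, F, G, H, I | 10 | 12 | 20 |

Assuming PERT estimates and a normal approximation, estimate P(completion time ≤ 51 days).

0.953

te_A = (10 + 4·14 + 30)/6 = 96/6 = 16; σ²_A = ((30−10)/6)² = 11.111
te_B = (6 + 4·10 + 14)/6 = 60/6 = 10; σ²_B = ((14−6)/6)² = 1.778
te_C = (2 + 4·4 + 18)/6 = 36/6 = 6; σ²_C = ((18−2)/6)² = 7.111
te_D = (7 + 4·13 + 19)/6 = 78/6 = 13; σ²_D = ((19−7)/6)² = 4.000
te_E = (3 + 4·5 + 7)/6 = 30/6 = 5; σ²_E = ((7−3)/6)² = 0.444
te_F = (6 + 4·10 + 14)/6 = 60/6 = 10; σ²_F = ((14−6)/6)² = 1.778
te_G = (8 + 4·11 + 14)/6 = 66/6 = 11; σ²_G = ((14−8)/6)² = 1.000
te_H = (2 + 4·7 + 18)/6 = 48/6 = 8; σ²_H = ((18−2)/6)² = 7.111
te_I = (7 + 4·13 + 25)/6 = 84/6 = 14; σ²_I = ((25−7)/6)² = 9.000
te_J = (10 + 4·12 + 20)/6 = 78/6 = 13; σ²_J = ((20−10)/6)² = 2.778

Forward pass:
ES_A = 0; EF_A = 16
ES_B = 0; EF_B = 10
ES_C = 0; EF_C = 6
ES_D = 16; EF_D = 16+13 = 29
ES_E = 10; EF_E = 10+5 = 15
ES_F = max(EF_A=16, EF_B=10) = 16; EF_F = 16+10 = 26
ES_G = 16; EF_G = 16+11 = 27
ES_H = 10; EF_H = 10+8 = 18
ES_I = max(EF_A=16, EF_E=15) = 16; EF_I = 16+14 = 30
ES_J = max(EF_C=6, EF_D=29, EF_E=15, EF_F=26, EF_G=27, EF_H=18, EF_I=30) = 30; EF_J = 30+13 = 43
Expected project duration μ = 43 days. Critical path: A → I → J.

Variance along critical path = 11.111 + 9.000 + 2.778 = 22.889; σ = √22.889 = 4.784 days.
Z = (51 − 43) / 4.784 = 1.672
P(T ≤ 51) = Φ(1.672) ≈ 0.953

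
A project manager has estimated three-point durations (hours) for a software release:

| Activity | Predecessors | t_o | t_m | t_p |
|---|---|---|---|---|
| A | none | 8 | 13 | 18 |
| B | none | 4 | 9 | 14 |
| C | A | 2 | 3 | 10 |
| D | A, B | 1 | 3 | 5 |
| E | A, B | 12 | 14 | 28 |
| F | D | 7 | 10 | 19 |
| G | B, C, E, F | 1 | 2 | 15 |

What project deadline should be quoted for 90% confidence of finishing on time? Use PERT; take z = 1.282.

38.0 hours

te_A = (8 + 4·13 + 18)/6 = 78/6 = 13; σ²_A = ((18−8)/6)² = 2.778
te_B = (4 + 4·9 + 14)/6 = 54/6 = 9; σ²_B = ((14−4)/6)² = 2.778
te_C = (2 + 4·3 + 10)/6 = 24/6 = 4; σ²_C = ((10−2)/6)² = 1.778
te_D = (1 + 4·3 + 5)/6 = 18/6 = 3; σ²_D = ((5−1)/6)² = 0.444
te_E = (12 + 4·14 + 28)/6 = 96/6 = 16; σ²_E = ((28−12)/6)² = 7.111
te_F = (7 + 4·10 + 19)/6 = 66/6 = 11; σ²_F = ((19−7)/6)² = 4.000
te_G = (1 + 4·2 + 15)/6 = 24/6 = 4; σ²_G = ((15−1)/6)² = 5.444

Forward pass:
ES_A = 0; EF_A = 13
ES_B = 0; EF_B = 9
ES_C = 13; EF_C = 13+4 = 17
ES_D = max(EF_A=13, EF_B=9) = 13; EF_D = 13+3 = 16
ES_E = max(EF_A=13, EF_B=9) = 13; EF_E = 13+16 = 29
ES_F = 16; EF_F = 16+11 = 27
ES_G = max(EF_B=9, EF_C=17, EF_E=29, EF_F=27) = 29; EF_G = 29+4 = 33
Expected project duration μ = 33 hours. Critical path: A → E → G.

Variance along critical path = 2.778 + 7.111 + 5.444 = 15.333; σ = 3.916 hours.
D = μ + z·σ = 33 + 1.282·3.916 = 38.0 hours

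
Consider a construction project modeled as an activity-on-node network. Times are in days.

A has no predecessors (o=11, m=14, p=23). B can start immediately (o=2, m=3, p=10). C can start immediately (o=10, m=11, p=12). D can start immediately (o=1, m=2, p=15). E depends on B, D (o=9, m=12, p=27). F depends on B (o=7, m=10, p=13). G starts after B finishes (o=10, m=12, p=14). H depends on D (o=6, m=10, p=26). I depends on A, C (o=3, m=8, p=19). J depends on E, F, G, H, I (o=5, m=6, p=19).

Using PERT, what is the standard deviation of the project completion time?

te_A = (11 + 4·14 + 23)/6 = 90/6 = 15; σ²_A = ((23−11)/6)² = 4.000
te_B = (2 + 4·3 + 10)/6 = 24/6 = 4; σ²_B = ((10−2)/6)² = 1.778
te_C = (10 + 4·11 + 12)/6 = 66/6 = 11; σ²_C = ((12−10)/6)² = 0.111
te_D = (1 + 4·2 + 15)/6 = 24/6 = 4; σ²_D = ((15−1)/6)² = 5.444
te_E = (9 + 4·12 + 27)/6 = 84/6 = 14; σ²_E = ((27−9)/6)² = 9.000
te_F = (7 + 4·10 + 13)/6 = 60/6 = 10; σ²_F = ((13−7)/6)² = 1.000
te_G = (10 + 4·12 + 14)/6 = 72/6 = 12; σ²_G = ((14−10)/6)² = 0.444
te_H = (6 + 4·10 + 26)/6 = 72/6 = 12; σ²_H = ((26−6)/6)² = 11.111
te_I = (3 + 4·8 + 19)/6 = 54/6 = 9; σ²_I = ((19−3)/6)² = 7.111
te_J = (5 + 4·6 + 19)/6 = 48/6 = 8; σ²_J = ((19−5)/6)² = 5.444

Forward pass:
ES_A = 0; EF_A = 15
ES_B = 0; EF_B = 4
ES_C = 0; EF_C = 11
ES_D = 0; EF_D = 4
ES_E = max(EF_B=4, EF_D=4) = 4; EF_E = 4+14 = 18
ES_F = 4; EF_F = 4+10 = 14
ES_G = 4; EF_G = 4+12 = 16
ES_H = 4; EF_H = 4+12 = 16
ES_I = max(EF_A=15, EF_C=11) = 15; EF_I = 15+9 = 24
ES_J = max(EF_E=18, EF_F=14, EF_G=16, EF_H=16, EF_I=24) = 24; EF_J = 24+8 = 32
Expected project duration μ = 32 days. Critical path: A → I → J.

Variance along critical path = 4.000 + 7.111 + 5.444 = 16.556
σ = √16.556 = 4.069 days

4.07 days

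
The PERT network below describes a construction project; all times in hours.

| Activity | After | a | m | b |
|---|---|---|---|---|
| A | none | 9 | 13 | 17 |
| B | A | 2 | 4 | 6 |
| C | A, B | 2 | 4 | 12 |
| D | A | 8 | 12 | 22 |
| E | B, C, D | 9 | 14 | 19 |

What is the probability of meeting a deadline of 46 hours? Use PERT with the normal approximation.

te_A = (9 + 4·13 + 17)/6 = 78/6 = 13; σ²_A = ((17−9)/6)² = 1.778
te_B = (2 + 4·4 + 6)/6 = 24/6 = 4; σ²_B = ((6−2)/6)² = 0.444
te_C = (2 + 4·4 + 12)/6 = 30/6 = 5; σ²_C = ((12−2)/6)² = 2.778
te_D = (8 + 4·12 + 22)/6 = 78/6 = 13; σ²_D = ((22−8)/6)² = 5.444
te_E = (9 + 4·14 + 19)/6 = 84/6 = 14; σ²_E = ((19−9)/6)² = 2.778

Forward pass:
ES_A = 0; EF_A = 13
ES_B = 13; EF_B = 13+4 = 17
ES_C = max(EF_A=13, EF_B=17) = 17; EF_C = 17+5 = 22
ES_D = 13; EF_D = 13+13 = 26
ES_E = max(EF_B=17, EF_C=22, EF_D=26) = 26; EF_E = 26+14 = 40
Expected project duration μ = 40 hours. Critical path: A → D → E.

Variance along critical path = 1.778 + 5.444 + 2.778 = 10.000; σ = √10.000 = 3.162 hours.
Z = (46 − 40) / 3.162 = 1.897
P(T ≤ 46) = Φ(1.897) ≈ 0.971

0.971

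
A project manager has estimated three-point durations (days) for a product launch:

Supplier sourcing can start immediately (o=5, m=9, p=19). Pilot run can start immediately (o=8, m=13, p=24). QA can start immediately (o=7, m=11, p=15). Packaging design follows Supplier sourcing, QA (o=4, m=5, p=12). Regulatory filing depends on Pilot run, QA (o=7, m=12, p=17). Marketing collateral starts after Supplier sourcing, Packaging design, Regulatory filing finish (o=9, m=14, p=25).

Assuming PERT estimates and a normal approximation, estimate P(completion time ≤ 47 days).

te_Supplier sourcing = (5 + 4·9 + 19)/6 = 60/6 = 10; σ²_Supplier sourcing = ((19−5)/6)² = 5.444
te_Pilot run = (8 + 4·13 + 24)/6 = 84/6 = 14; σ²_Pilot run = ((24−8)/6)² = 7.111
te_QA = (7 + 4·11 + 15)/6 = 66/6 = 11; σ²_QA = ((15−7)/6)² = 1.778
te_Packaging design = (4 + 4·5 + 12)/6 = 36/6 = 6; σ²_Packaging design = ((12−4)/6)² = 1.778
te_Regulatory filing = (7 + 4·12 + 17)/6 = 72/6 = 12; σ²_Regulatory filing = ((17−7)/6)² = 2.778
te_Marketing collateral = (9 + 4·14 + 25)/6 = 90/6 = 15; σ²_Marketing collateral = ((25−9)/6)² = 7.111

Forward pass:
ES_Supplier sourcing = 0; EF_Supplier sourcing = 10
ES_Pilot run = 0; EF_Pilot run = 14
ES_QA = 0; EF_QA = 11
ES_Packaging design = max(EF_Supplier sourcing=10, EF_QA=11) = 11; EF_Packaging design = 11+6 = 17
ES_Regulatory filing = max(EF_Pilot run=14, EF_QA=11) = 14; EF_Regulatory filing = 14+12 = 26
ES_Marketing collateral = max(EF_Supplier sourcing=10, EF_Packaging design=17, EF_Regulatory filing=26) = 26; EF_Marketing collateral = 26+15 = 41
Expected project duration μ = 41 days. Critical path: Pilot run → Regulatory filing → Marketing collateral.

Variance along critical path = 7.111 + 2.778 + 7.111 = 17.000; σ = √17.000 = 4.123 days.
Z = (47 − 41) / 4.123 = 1.455
P(T ≤ 47) = Φ(1.455) ≈ 0.927

0.927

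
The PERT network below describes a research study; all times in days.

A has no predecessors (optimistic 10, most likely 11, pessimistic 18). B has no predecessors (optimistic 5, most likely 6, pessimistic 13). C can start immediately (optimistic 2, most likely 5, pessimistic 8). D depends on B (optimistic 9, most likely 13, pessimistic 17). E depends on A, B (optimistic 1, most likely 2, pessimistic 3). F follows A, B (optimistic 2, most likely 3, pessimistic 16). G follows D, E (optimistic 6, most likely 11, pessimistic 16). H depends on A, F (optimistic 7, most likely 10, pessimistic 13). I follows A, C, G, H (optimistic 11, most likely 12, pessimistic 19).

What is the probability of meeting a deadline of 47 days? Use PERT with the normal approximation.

te_A = (10 + 4·11 + 18)/6 = 72/6 = 12; σ²_A = ((18−10)/6)² = 1.778
te_B = (5 + 4·6 + 13)/6 = 42/6 = 7; σ²_B = ((13−5)/6)² = 1.778
te_C = (2 + 4·5 + 8)/6 = 30/6 = 5; σ²_C = ((8−2)/6)² = 1.000
te_D = (9 + 4·13 + 17)/6 = 78/6 = 13; σ²_D = ((17−9)/6)² = 1.778
te_E = (1 + 4·2 + 3)/6 = 12/6 = 2; σ²_E = ((3−1)/6)² = 0.111
te_F = (2 + 4·3 + 16)/6 = 30/6 = 5; σ²_F = ((16−2)/6)² = 5.444
te_G = (6 + 4·11 + 16)/6 = 66/6 = 11; σ²_G = ((16−6)/6)² = 2.778
te_H = (7 + 4·10 + 13)/6 = 60/6 = 10; σ²_H = ((13−7)/6)² = 1.000
te_I = (11 + 4·12 + 19)/6 = 78/6 = 13; σ²_I = ((19−11)/6)² = 1.778

Forward pass:
ES_A = 0; EF_A = 12
ES_B = 0; EF_B = 7
ES_C = 0; EF_C = 5
ES_D = 7; EF_D = 7+13 = 20
ES_E = max(EF_A=12, EF_B=7) = 12; EF_E = 12+2 = 14
ES_F = max(EF_A=12, EF_B=7) = 12; EF_F = 12+5 = 17
ES_G = max(EF_D=20, EF_E=14) = 20; EF_G = 20+11 = 31
ES_H = max(EF_A=12, EF_F=17) = 17; EF_H = 17+10 = 27
ES_I = max(EF_A=12, EF_C=5, EF_G=31, EF_H=27) = 31; EF_I = 31+13 = 44
Expected project duration μ = 44 days. Critical path: B → D → G → I.

Variance along critical path = 1.778 + 1.778 + 2.778 + 1.778 = 8.111; σ = √8.111 = 2.848 days.
Z = (47 − 44) / 2.848 = 1.053
P(T ≤ 47) = Φ(1.053) ≈ 0.854

0.854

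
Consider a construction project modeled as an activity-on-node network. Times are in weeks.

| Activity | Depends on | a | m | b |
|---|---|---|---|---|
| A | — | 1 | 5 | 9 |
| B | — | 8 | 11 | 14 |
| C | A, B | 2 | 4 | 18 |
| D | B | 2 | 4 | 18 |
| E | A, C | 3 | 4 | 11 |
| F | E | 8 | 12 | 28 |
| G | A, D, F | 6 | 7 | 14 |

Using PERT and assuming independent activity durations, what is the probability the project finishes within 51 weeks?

0.929

te_A = (1 + 4·5 + 9)/6 = 30/6 = 5; σ²_A = ((9−1)/6)² = 1.778
te_B = (8 + 4·11 + 14)/6 = 66/6 = 11; σ²_B = ((14−8)/6)² = 1.000
te_C = (2 + 4·4 + 18)/6 = 36/6 = 6; σ²_C = ((18−2)/6)² = 7.111
te_D = (2 + 4·4 + 18)/6 = 36/6 = 6; σ²_D = ((18−2)/6)² = 7.111
te_E = (3 + 4·4 + 11)/6 = 30/6 = 5; σ²_E = ((11−3)/6)² = 1.778
te_F = (8 + 4·12 + 28)/6 = 84/6 = 14; σ²_F = ((28−8)/6)² = 11.111
te_G = (6 + 4·7 + 14)/6 = 48/6 = 8; σ²_G = ((14−6)/6)² = 1.778

Forward pass:
ES_A = 0; EF_A = 5
ES_B = 0; EF_B = 11
ES_C = max(EF_A=5, EF_B=11) = 11; EF_C = 11+6 = 17
ES_D = 11; EF_D = 11+6 = 17
ES_E = max(EF_A=5, EF_C=17) = 17; EF_E = 17+5 = 22
ES_F = 22; EF_F = 22+14 = 36
ES_G = max(EF_A=5, EF_D=17, EF_F=36) = 36; EF_G = 36+8 = 44
Expected project duration μ = 44 weeks. Critical path: B → C → E → F → G.

Variance along critical path = 1.000 + 7.111 + 1.778 + 11.111 + 1.778 = 22.778; σ = √22.778 = 4.773 weeks.
Z = (51 − 44) / 4.773 = 1.467
P(T ≤ 51) = Φ(1.467) ≈ 0.929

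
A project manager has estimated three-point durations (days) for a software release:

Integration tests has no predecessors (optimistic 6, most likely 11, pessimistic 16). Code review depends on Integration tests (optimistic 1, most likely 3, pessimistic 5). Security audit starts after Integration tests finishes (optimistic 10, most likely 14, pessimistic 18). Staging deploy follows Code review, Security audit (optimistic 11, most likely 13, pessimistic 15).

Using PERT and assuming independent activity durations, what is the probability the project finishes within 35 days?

te_Integration tests = (6 + 4·11 + 16)/6 = 66/6 = 11; σ²_Integration tests = ((16−6)/6)² = 2.778
te_Code review = (1 + 4·3 + 5)/6 = 18/6 = 3; σ²_Code review = ((5−1)/6)² = 0.444
te_Security audit = (10 + 4·14 + 18)/6 = 84/6 = 14; σ²_Security audit = ((18−10)/6)² = 1.778
te_Staging deploy = (11 + 4·13 + 15)/6 = 78/6 = 13; σ²_Staging deploy = ((15−11)/6)² = 0.444

Forward pass:
ES_Integration tests = 0; EF_Integration tests = 11
ES_Code review = 11; EF_Code review = 11+3 = 14
ES_Security audit = 11; EF_Security audit = 11+14 = 25
ES_Staging deploy = max(EF_Code review=14, EF_Security audit=25) = 25; EF_Staging deploy = 25+13 = 38
Expected project duration μ = 38 days. Critical path: Integration tests → Security audit → Staging deploy.

Variance along critical path = 2.778 + 1.778 + 0.444 = 5.000; σ = √5.000 = 2.236 days.
Z = (35 − 38) / 2.236 = -1.342
P(T ≤ 35) = Φ(-1.342) ≈ 0.090

0.090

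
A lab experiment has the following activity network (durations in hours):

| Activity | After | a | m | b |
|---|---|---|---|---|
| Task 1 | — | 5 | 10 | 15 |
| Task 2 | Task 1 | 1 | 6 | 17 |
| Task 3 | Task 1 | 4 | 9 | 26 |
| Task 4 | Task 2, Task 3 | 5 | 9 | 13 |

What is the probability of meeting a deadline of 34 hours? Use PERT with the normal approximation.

te_Task 1 = (5 + 4·10 + 15)/6 = 60/6 = 10; σ²_Task 1 = ((15−5)/6)² = 2.778
te_Task 2 = (1 + 4·6 + 17)/6 = 42/6 = 7; σ²_Task 2 = ((17−1)/6)² = 7.111
te_Task 3 = (4 + 4·9 + 26)/6 = 66/6 = 11; σ²_Task 3 = ((26−4)/6)² = 13.444
te_Task 4 = (5 + 4·9 + 13)/6 = 54/6 = 9; σ²_Task 4 = ((13−5)/6)² = 1.778

Forward pass:
ES_Task 1 = 0; EF_Task 1 = 10
ES_Task 2 = 10; EF_Task 2 = 10+7 = 17
ES_Task 3 = 10; EF_Task 3 = 10+11 = 21
ES_Task 4 = max(EF_Task 2=17, EF_Task 3=21) = 21; EF_Task 4 = 21+9 = 30
Expected project duration μ = 30 hours. Critical path: Task 1 → Task 3 → Task 4.

Variance along critical path = 2.778 + 13.444 + 1.778 = 18.000; σ = √18.000 = 4.243 hours.
Z = (34 − 30) / 4.243 = 0.943
P(T ≤ 34) = Φ(0.943) ≈ 0.827

0.827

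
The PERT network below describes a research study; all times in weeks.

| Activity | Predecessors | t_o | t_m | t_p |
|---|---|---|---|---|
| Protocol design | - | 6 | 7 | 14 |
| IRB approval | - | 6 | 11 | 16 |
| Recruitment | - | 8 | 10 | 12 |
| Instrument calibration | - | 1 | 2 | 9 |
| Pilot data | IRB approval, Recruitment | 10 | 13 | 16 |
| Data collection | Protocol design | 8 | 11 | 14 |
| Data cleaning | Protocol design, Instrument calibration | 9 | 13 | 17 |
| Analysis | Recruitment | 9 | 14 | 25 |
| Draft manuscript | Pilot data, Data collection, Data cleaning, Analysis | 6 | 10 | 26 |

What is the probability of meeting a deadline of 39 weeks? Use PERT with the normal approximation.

0.678

te_Protocol design = (6 + 4·7 + 14)/6 = 48/6 = 8; σ²_Protocol design = ((14−6)/6)² = 1.778
te_IRB approval = (6 + 4·11 + 16)/6 = 66/6 = 11; σ²_IRB approval = ((16−6)/6)² = 2.778
te_Recruitment = (8 + 4·10 + 12)/6 = 60/6 = 10; σ²_Recruitment = ((12−8)/6)² = 0.444
te_Instrument calibration = (1 + 4·2 + 9)/6 = 18/6 = 3; σ²_Instrument calibration = ((9−1)/6)² = 1.778
te_Pilot data = (10 + 4·13 + 16)/6 = 78/6 = 13; σ²_Pilot data = ((16−10)/6)² = 1.000
te_Data collection = (8 + 4·11 + 14)/6 = 66/6 = 11; σ²_Data collection = ((14−8)/6)² = 1.000
te_Data cleaning = (9 + 4·13 + 17)/6 = 78/6 = 13; σ²_Data cleaning = ((17−9)/6)² = 1.778
te_Analysis = (9 + 4·14 + 25)/6 = 90/6 = 15; σ²_Analysis = ((25−9)/6)² = 7.111
te_Draft manuscript = (6 + 4·10 + 26)/6 = 72/6 = 12; σ²_Draft manuscript = ((26−6)/6)² = 11.111

Forward pass:
ES_Protocol design = 0; EF_Protocol design = 8
ES_IRB approval = 0; EF_IRB approval = 11
ES_Recruitment = 0; EF_Recruitment = 10
ES_Instrument calibration = 0; EF_Instrument calibration = 3
ES_Pilot data = max(EF_IRB approval=11, EF_Recruitment=10) = 11; EF_Pilot data = 11+13 = 24
ES_Data collection = 8; EF_Data collection = 8+11 = 19
ES_Data cleaning = max(EF_Protocol design=8, EF_Instrument calibration=3) = 8; EF_Data cleaning = 8+13 = 21
ES_Analysis = 10; EF_Analysis = 10+15 = 25
ES_Draft manuscript = max(EF_Pilot data=24, EF_Data collection=19, EF_Data cleaning=21, EF_Analysis=25) = 25; EF_Draft manuscript = 25+12 = 37
Expected project duration μ = 37 weeks. Critical path: Recruitment → Analysis → Draft manuscript.

Variance along critical path = 0.444 + 7.111 + 11.111 = 18.667; σ = √18.667 = 4.320 weeks.
Z = (39 − 37) / 4.320 = 0.463
P(T ≤ 39) = Φ(0.463) ≈ 0.678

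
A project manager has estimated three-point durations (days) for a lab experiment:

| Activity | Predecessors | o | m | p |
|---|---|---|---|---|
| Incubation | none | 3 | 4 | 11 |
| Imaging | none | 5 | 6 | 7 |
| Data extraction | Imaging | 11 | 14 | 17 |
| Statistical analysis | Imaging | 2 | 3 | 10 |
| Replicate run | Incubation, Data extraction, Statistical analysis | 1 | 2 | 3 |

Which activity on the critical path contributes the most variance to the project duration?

te_Incubation = (3 + 4·4 + 11)/6 = 30/6 = 5; σ²_Incubation = ((11−3)/6)² = 1.778
te_Imaging = (5 + 4·6 + 7)/6 = 36/6 = 6; σ²_Imaging = ((7−5)/6)² = 0.111
te_Data extraction = (11 + 4·14 + 17)/6 = 84/6 = 14; σ²_Data extraction = ((17−11)/6)² = 1.000
te_Statistical analysis = (2 + 4·3 + 10)/6 = 24/6 = 4; σ²_Statistical analysis = ((10−2)/6)² = 1.778
te_Replicate run = (1 + 4·2 + 3)/6 = 12/6 = 2; σ²_Replicate run = ((3−1)/6)² = 0.111

Forward pass:
ES_Incubation = 0; EF_Incubation = 5
ES_Imaging = 0; EF_Imaging = 6
ES_Data extraction = 6; EF_Data extraction = 6+14 = 20
ES_Statistical analysis = 6; EF_Statistical analysis = 6+4 = 10
ES_Replicate run = max(EF_Incubation=5, EF_Data extraction=20, EF_Statistical analysis=10) = 20; EF_Replicate run = 20+2 = 22
Expected project duration μ = 22 days. Critical path: Imaging → Data extraction → Replicate run.

Variances on critical path: σ²_Imaging=0.111, σ²_Data extraction=1.000, σ²_Replicate run=0.111.
Largest is σ²_Data extraction = 1.000.

Data extraction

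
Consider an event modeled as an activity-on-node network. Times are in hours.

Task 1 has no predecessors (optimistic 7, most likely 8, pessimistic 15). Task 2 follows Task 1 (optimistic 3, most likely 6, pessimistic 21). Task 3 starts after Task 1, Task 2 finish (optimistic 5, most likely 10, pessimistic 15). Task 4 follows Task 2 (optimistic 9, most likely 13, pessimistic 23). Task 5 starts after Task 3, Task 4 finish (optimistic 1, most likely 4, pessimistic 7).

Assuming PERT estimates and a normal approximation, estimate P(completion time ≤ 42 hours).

te_Task 1 = (7 + 4·8 + 15)/6 = 54/6 = 9; σ²_Task 1 = ((15−7)/6)² = 1.778
te_Task 2 = (3 + 4·6 + 21)/6 = 48/6 = 8; σ²_Task 2 = ((21−3)/6)² = 9.000
te_Task 3 = (5 + 4·10 + 15)/6 = 60/6 = 10; σ²_Task 3 = ((15−5)/6)² = 2.778
te_Task 4 = (9 + 4·13 + 23)/6 = 84/6 = 14; σ²_Task 4 = ((23−9)/6)² = 5.444
te_Task 5 = (1 + 4·4 + 7)/6 = 24/6 = 4; σ²_Task 5 = ((7−1)/6)² = 1.000

Forward pass:
ES_Task 1 = 0; EF_Task 1 = 9
ES_Task 2 = 9; EF_Task 2 = 9+8 = 17
ES_Task 3 = max(EF_Task 1=9, EF_Task 2=17) = 17; EF_Task 3 = 17+10 = 27
ES_Task 4 = 17; EF_Task 4 = 17+14 = 31
ES_Task 5 = max(EF_Task 3=27, EF_Task 4=31) = 31; EF_Task 5 = 31+4 = 35
Expected project duration μ = 35 hours. Critical path: Task 1 → Task 2 → Task 4 → Task 5.

Variance along critical path = 1.778 + 9.000 + 5.444 + 1.000 = 17.222; σ = √17.222 = 4.150 hours.
Z = (42 − 35) / 4.150 = 1.687
P(T ≤ 42) = Φ(1.687) ≈ 0.954

0.954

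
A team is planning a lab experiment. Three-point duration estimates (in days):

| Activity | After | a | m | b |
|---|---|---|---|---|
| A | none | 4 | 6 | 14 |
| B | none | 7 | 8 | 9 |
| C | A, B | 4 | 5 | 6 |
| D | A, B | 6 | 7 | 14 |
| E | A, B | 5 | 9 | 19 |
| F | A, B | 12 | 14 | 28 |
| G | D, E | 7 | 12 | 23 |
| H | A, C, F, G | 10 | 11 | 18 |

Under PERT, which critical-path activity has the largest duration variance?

G

te_A = (4 + 4·6 + 14)/6 = 42/6 = 7; σ²_A = ((14−4)/6)² = 2.778
te_B = (7 + 4·8 + 9)/6 = 48/6 = 8; σ²_B = ((9−7)/6)² = 0.111
te_C = (4 + 4·5 + 6)/6 = 30/6 = 5; σ²_C = ((6−4)/6)² = 0.111
te_D = (6 + 4·7 + 14)/6 = 48/6 = 8; σ²_D = ((14−6)/6)² = 1.778
te_E = (5 + 4·9 + 19)/6 = 60/6 = 10; σ²_E = ((19−5)/6)² = 5.444
te_F = (12 + 4·14 + 28)/6 = 96/6 = 16; σ²_F = ((28−12)/6)² = 7.111
te_G = (7 + 4·12 + 23)/6 = 78/6 = 13; σ²_G = ((23−7)/6)² = 7.111
te_H = (10 + 4·11 + 18)/6 = 72/6 = 12; σ²_H = ((18−10)/6)² = 1.778

Forward pass:
ES_A = 0; EF_A = 7
ES_B = 0; EF_B = 8
ES_C = max(EF_A=7, EF_B=8) = 8; EF_C = 8+5 = 13
ES_D = max(EF_A=7, EF_B=8) = 8; EF_D = 8+8 = 16
ES_E = max(EF_A=7, EF_B=8) = 8; EF_E = 8+10 = 18
ES_F = max(EF_A=7, EF_B=8) = 8; EF_F = 8+16 = 24
ES_G = max(EF_D=16, EF_E=18) = 18; EF_G = 18+13 = 31
ES_H = max(EF_A=7, EF_C=13, EF_F=24, EF_G=31) = 31; EF_H = 31+12 = 43
Expected project duration μ = 43 days. Critical path: B → E → G → H.

Variances on critical path: σ²_B=0.111, σ²_E=5.444, σ²_G=7.111, σ²_H=1.778.
Largest is σ²_G = 7.111.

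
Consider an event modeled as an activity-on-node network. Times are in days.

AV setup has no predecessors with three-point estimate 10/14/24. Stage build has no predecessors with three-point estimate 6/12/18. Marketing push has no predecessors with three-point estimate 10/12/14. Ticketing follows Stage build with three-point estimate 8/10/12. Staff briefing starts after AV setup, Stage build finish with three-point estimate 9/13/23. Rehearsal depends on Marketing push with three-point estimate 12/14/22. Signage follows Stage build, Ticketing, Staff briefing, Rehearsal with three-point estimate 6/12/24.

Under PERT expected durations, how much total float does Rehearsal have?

2 days

te_AV setup = (10 + 4·14 + 24)/6 = 90/6 = 15
te_Stage build = (6 + 4·12 + 18)/6 = 72/6 = 12
te_Marketing push = (10 + 4·12 + 14)/6 = 72/6 = 12
te_Ticketing = (8 + 4·10 + 12)/6 = 60/6 = 10
te_Staff briefing = (9 + 4·13 + 23)/6 = 84/6 = 14
te_Rehearsal = (12 + 4·14 + 22)/6 = 90/6 = 15
te_Signage = (6 + 4·12 + 24)/6 = 78/6 = 13

Forward pass:
ES_AV setup = 0; EF_AV setup = 15
ES_Stage build = 0; EF_Stage build = 12
ES_Marketing push = 0; EF_Marketing push = 12
ES_Ticketing = 12; EF_Ticketing = 12+10 = 22
ES_Staff briefing = max(EF_AV setup=15, EF_Stage build=12) = 15; EF_Staff briefing = 15+14 = 29
ES_Rehearsal = 12; EF_Rehearsal = 12+15 = 27
ES_Signage = max(EF_Stage build=12, EF_Ticketing=22, EF_Staff briefing=29, EF_Rehearsal=27) = 29; EF_Signage = 29+13 = 42
Expected project duration μ = 42 days. Critical path: AV setup → Staff briefing → Signage.

Backward pass:
LF_Signage = 42; LS_Signage = 42−13 = 29
LF_Rehearsal = LS_Signage = 29; LS_Rehearsal = 29−15 = 14
LF_Staff briefing = LS_Signage = 29; LS_Staff briefing = 29−14 = 15
LF_Ticketing = LS_Signage = 29; LS_Ticketing = 29−10 = 19
LF_Marketing push = LS_Rehearsal = 14; LS_Marketing push = 14−12 = 2
LF_Stage build = min(LS_Ticketing=19, LS_Staff briefing=15, LS_Signage=29) = 15; LS_Stage build = 15−12 = 3
LF_AV setup = LS_Staff briefing = 15; LS_AV setup = 15−15 = 0
Slack_Rehearsal = LS_Rehearsal − ES_Rehearsal = 14 − 12 = 2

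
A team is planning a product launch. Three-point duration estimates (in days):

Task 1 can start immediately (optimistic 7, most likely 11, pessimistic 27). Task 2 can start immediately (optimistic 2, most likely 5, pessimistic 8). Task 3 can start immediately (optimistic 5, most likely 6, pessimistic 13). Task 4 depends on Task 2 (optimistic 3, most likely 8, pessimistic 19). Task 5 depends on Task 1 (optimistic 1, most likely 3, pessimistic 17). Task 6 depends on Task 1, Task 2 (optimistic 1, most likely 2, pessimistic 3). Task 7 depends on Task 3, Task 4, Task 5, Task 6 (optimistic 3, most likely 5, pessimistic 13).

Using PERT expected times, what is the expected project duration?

24 days

te_Task 1 = (7 + 4·11 + 27)/6 = 78/6 = 13
te_Task 2 = (2 + 4·5 + 8)/6 = 30/6 = 5
te_Task 3 = (5 + 4·6 + 13)/6 = 42/6 = 7
te_Task 4 = (3 + 4·8 + 19)/6 = 54/6 = 9
te_Task 5 = (1 + 4·3 + 17)/6 = 30/6 = 5
te_Task 6 = (1 + 4·2 + 3)/6 = 12/6 = 2
te_Task 7 = (3 + 4·5 + 13)/6 = 36/6 = 6

Forward pass:
ES_Task 1 = 0; EF_Task 1 = 13
ES_Task 2 = 0; EF_Task 2 = 5
ES_Task 3 = 0; EF_Task 3 = 7
ES_Task 4 = 5; EF_Task 4 = 5+9 = 14
ES_Task 5 = 13; EF_Task 5 = 13+5 = 18
ES_Task 6 = max(EF_Task 1=13, EF_Task 2=5) = 13; EF_Task 6 = 13+2 = 15
ES_Task 7 = max(EF_Task 3=7, EF_Task 4=14, EF_Task 5=18, EF_Task 6=15) = 18; EF_Task 7 = 18+6 = 24
Expected project duration μ = 24 days. Critical path: Task 1 → Task 5 → Task 7.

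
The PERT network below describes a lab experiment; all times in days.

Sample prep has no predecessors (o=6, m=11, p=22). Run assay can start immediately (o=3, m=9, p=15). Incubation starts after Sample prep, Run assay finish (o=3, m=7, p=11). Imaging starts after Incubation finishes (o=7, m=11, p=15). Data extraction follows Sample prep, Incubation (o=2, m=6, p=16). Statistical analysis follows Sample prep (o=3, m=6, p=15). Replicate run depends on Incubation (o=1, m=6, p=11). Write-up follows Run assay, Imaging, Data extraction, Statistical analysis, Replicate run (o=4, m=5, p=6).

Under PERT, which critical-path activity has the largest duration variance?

Sample prep

te_Sample prep = (6 + 4·11 + 22)/6 = 72/6 = 12; σ²_Sample prep = ((22−6)/6)² = 7.111
te_Run assay = (3 + 4·9 + 15)/6 = 54/6 = 9; σ²_Run assay = ((15−3)/6)² = 4.000
te_Incubation = (3 + 4·7 + 11)/6 = 42/6 = 7; σ²_Incubation = ((11−3)/6)² = 1.778
te_Imaging = (7 + 4·11 + 15)/6 = 66/6 = 11; σ²_Imaging = ((15−7)/6)² = 1.778
te_Data extraction = (2 + 4·6 + 16)/6 = 42/6 = 7; σ²_Data extraction = ((16−2)/6)² = 5.444
te_Statistical analysis = (3 + 4·6 + 15)/6 = 42/6 = 7; σ²_Statistical analysis = ((15−3)/6)² = 4.000
te_Replicate run = (1 + 4·6 + 11)/6 = 36/6 = 6; σ²_Replicate run = ((11−1)/6)² = 2.778
te_Write-up = (4 + 4·5 + 6)/6 = 30/6 = 5; σ²_Write-up = ((6−4)/6)² = 0.111

Forward pass:
ES_Sample prep = 0; EF_Sample prep = 12
ES_Run assay = 0; EF_Run assay = 9
ES_Incubation = max(EF_Sample prep=12, EF_Run assay=9) = 12; EF_Incubation = 12+7 = 19
ES_Imaging = 19; EF_Imaging = 19+11 = 30
ES_Data extraction = max(EF_Sample prep=12, EF_Incubation=19) = 19; EF_Data extraction = 19+7 = 26
ES_Statistical analysis = 12; EF_Statistical analysis = 12+7 = 19
ES_Replicate run = 19; EF_Replicate run = 19+6 = 25
ES_Write-up = max(EF_Run assay=9, EF_Imaging=30, EF_Data extraction=26, EF_Statistical analysis=19, EF_Replicate run=25) = 30; EF_Write-up = 30+5 = 35
Expected project duration μ = 35 days. Critical path: Sample prep → Incubation → Imaging → Write-up.

Variances on critical path: σ²_Sample prep=7.111, σ²_Incubation=1.778, σ²_Imaging=1.778, σ²_Write-up=0.111.
Largest is σ²_Sample prep = 7.111.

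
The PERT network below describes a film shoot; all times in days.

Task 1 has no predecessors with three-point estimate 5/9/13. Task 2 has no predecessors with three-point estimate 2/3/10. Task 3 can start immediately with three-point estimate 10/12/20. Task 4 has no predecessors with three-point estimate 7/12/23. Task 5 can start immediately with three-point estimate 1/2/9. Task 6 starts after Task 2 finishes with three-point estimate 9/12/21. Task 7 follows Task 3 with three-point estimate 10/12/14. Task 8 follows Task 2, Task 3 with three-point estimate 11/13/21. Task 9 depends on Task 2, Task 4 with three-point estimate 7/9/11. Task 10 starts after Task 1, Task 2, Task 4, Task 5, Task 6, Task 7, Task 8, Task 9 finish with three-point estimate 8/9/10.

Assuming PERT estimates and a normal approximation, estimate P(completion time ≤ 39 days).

te_Task 1 = (5 + 4·9 + 13)/6 = 54/6 = 9; σ²_Task 1 = ((13−5)/6)² = 1.778
te_Task 2 = (2 + 4·3 + 10)/6 = 24/6 = 4; σ²_Task 2 = ((10−2)/6)² = 1.778
te_Task 3 = (10 + 4·12 + 20)/6 = 78/6 = 13; σ²_Task 3 = ((20−10)/6)² = 2.778
te_Task 4 = (7 + 4·12 + 23)/6 = 78/6 = 13; σ²_Task 4 = ((23−7)/6)² = 7.111
te_Task 5 = (1 + 4·2 + 9)/6 = 18/6 = 3; σ²_Task 5 = ((9−1)/6)² = 1.778
te_Task 6 = (9 + 4·12 + 21)/6 = 78/6 = 13; σ²_Task 6 = ((21−9)/6)² = 4.000
te_Task 7 = (10 + 4·12 + 14)/6 = 72/6 = 12; σ²_Task 7 = ((14−10)/6)² = 0.444
te_Task 8 = (11 + 4·13 + 21)/6 = 84/6 = 14; σ²_Task 8 = ((21−11)/6)² = 2.778
te_Task 9 = (7 + 4·9 + 11)/6 = 54/6 = 9; σ²_Task 9 = ((11−7)/6)² = 0.444
te_Task 10 = (8 + 4·9 + 10)/6 = 54/6 = 9; σ²_Task 10 = ((10−8)/6)² = 0.111

Forward pass:
ES_Task 1 = 0; EF_Task 1 = 9
ES_Task 2 = 0; EF_Task 2 = 4
ES_Task 3 = 0; EF_Task 3 = 13
ES_Task 4 = 0; EF_Task 4 = 13
ES_Task 5 = 0; EF_Task 5 = 3
ES_Task 6 = 4; EF_Task 6 = 4+13 = 17
ES_Task 7 = 13; EF_Task 7 = 13+12 = 25
ES_Task 8 = max(EF_Task 2=4, EF_Task 3=13) = 13; EF_Task 8 = 13+14 = 27
ES_Task 9 = max(EF_Task 2=4, EF_Task 4=13) = 13; EF_Task 9 = 13+9 = 22
ES_Task 10 = max(EF_Task 1=9, EF_Task 2=4, EF_Task 4=13, EF_Task 5=3, EF_Task 6=17, EF_Task 7=25, EF_Task 8=27, EF_Task 9=22) = 27; EF_Task 10 = 27+9 = 36
Expected project duration μ = 36 days. Critical path: Task 3 → Task 8 → Task 10.

Variance along critical path = 2.778 + 2.778 + 0.111 = 5.667; σ = √5.667 = 2.380 days.
Z = (39 − 36) / 2.380 = 1.260
P(T ≤ 39) = Φ(1.260) ≈ 0.896

0.896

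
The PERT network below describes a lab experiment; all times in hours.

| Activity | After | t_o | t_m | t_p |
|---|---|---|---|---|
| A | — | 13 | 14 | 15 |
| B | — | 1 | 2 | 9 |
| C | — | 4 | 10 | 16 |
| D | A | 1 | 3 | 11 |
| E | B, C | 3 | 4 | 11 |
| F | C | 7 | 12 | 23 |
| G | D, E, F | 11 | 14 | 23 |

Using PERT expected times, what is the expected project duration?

te_A = (13 + 4·14 + 15)/6 = 84/6 = 14
te_B = (1 + 4·2 + 9)/6 = 18/6 = 3
te_C = (4 + 4·10 + 16)/6 = 60/6 = 10
te_D = (1 + 4·3 + 11)/6 = 24/6 = 4
te_E = (3 + 4·4 + 11)/6 = 30/6 = 5
te_F = (7 + 4·12 + 23)/6 = 78/6 = 13
te_G = (11 + 4·14 + 23)/6 = 90/6 = 15

Forward pass:
ES_A = 0; EF_A = 14
ES_B = 0; EF_B = 3
ES_C = 0; EF_C = 10
ES_D = 14; EF_D = 14+4 = 18
ES_E = max(EF_B=3, EF_C=10) = 10; EF_E = 10+5 = 15
ES_F = 10; EF_F = 10+13 = 23
ES_G = max(EF_D=18, EF_E=15, EF_F=23) = 23; EF_G = 23+15 = 38
Expected project duration μ = 38 hours. Critical path: C → F → G.

38 hours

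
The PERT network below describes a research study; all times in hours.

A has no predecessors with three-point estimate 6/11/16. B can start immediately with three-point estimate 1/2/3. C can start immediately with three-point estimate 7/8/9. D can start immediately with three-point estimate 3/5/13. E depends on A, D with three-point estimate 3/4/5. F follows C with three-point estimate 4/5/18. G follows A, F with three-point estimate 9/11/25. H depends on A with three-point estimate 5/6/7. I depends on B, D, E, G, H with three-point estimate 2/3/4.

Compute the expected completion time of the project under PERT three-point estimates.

te_A = (6 + 4·11 + 16)/6 = 66/6 = 11
te_B = (1 + 4·2 + 3)/6 = 12/6 = 2
te_C = (7 + 4·8 + 9)/6 = 48/6 = 8
te_D = (3 + 4·5 + 13)/6 = 36/6 = 6
te_E = (3 + 4·4 + 5)/6 = 24/6 = 4
te_F = (4 + 4·5 + 18)/6 = 42/6 = 7
te_G = (9 + 4·11 + 25)/6 = 78/6 = 13
te_H = (5 + 4·6 + 7)/6 = 36/6 = 6
te_I = (2 + 4·3 + 4)/6 = 18/6 = 3

Forward pass:
ES_A = 0; EF_A = 11
ES_B = 0; EF_B = 2
ES_C = 0; EF_C = 8
ES_D = 0; EF_D = 6
ES_E = max(EF_A=11, EF_D=6) = 11; EF_E = 11+4 = 15
ES_F = 8; EF_F = 8+7 = 15
ES_G = max(EF_A=11, EF_F=15) = 15; EF_G = 15+13 = 28
ES_H = 11; EF_H = 11+6 = 17
ES_I = max(EF_B=2, EF_D=6, EF_E=15, EF_G=28, EF_H=17) = 28; EF_I = 28+3 = 31
Expected project duration μ = 31 hours. Critical path: C → F → G → I.

31 hours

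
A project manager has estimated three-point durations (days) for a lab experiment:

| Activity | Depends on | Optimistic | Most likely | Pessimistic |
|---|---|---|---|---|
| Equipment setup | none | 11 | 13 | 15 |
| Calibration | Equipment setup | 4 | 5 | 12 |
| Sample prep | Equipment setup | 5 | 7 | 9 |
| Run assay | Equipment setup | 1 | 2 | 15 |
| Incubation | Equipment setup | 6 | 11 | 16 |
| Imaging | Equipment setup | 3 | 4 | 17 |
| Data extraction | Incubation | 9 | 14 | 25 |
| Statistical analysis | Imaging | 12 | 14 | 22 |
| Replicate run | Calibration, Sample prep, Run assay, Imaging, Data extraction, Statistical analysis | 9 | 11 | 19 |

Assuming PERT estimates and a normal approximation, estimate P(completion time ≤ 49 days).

te_Equipment setup = (11 + 4·13 + 15)/6 = 78/6 = 13; σ²_Equipment setup = ((15−11)/6)² = 0.444
te_Calibration = (4 + 4·5 + 12)/6 = 36/6 = 6; σ²_Calibration = ((12−4)/6)² = 1.778
te_Sample prep = (5 + 4·7 + 9)/6 = 42/6 = 7; σ²_Sample prep = ((9−5)/6)² = 0.444
te_Run assay = (1 + 4·2 + 15)/6 = 24/6 = 4; σ²_Run assay = ((15−1)/6)² = 5.444
te_Incubation = (6 + 4·11 + 16)/6 = 66/6 = 11; σ²_Incubation = ((16−6)/6)² = 2.778
te_Imaging = (3 + 4·4 + 17)/6 = 36/6 = 6; σ²_Imaging = ((17−3)/6)² = 5.444
te_Data extraction = (9 + 4·14 + 25)/6 = 90/6 = 15; σ²_Data extraction = ((25−9)/6)² = 7.111
te_Statistical analysis = (12 + 4·14 + 22)/6 = 90/6 = 15; σ²_Statistical analysis = ((22−12)/6)² = 2.778
te_Replicate run = (9 + 4·11 + 19)/6 = 72/6 = 12; σ²_Replicate run = ((19−9)/6)² = 2.778

Forward pass:
ES_Equipment setup = 0; EF_Equipment setup = 13
ES_Calibration = 13; EF_Calibration = 13+6 = 19
ES_Sample prep = 13; EF_Sample prep = 13+7 = 20
ES_Run assay = 13; EF_Run assay = 13+4 = 17
ES_Incubation = 13; EF_Incubation = 13+11 = 24
ES_Imaging = 13; EF_Imaging = 13+6 = 19
ES_Data extraction = 24; EF_Data extraction = 24+15 = 39
ES_Statistical analysis = 19; EF_Statistical analysis = 19+15 = 34
ES_Replicate run = max(EF_Calibration=19, EF_Sample prep=20, EF_Run assay=17, EF_Imaging=19, EF_Data extraction=39, EF_Statistical analysis=34) = 39; EF_Replicate run = 39+12 = 51
Expected project duration μ = 51 days. Critical path: Equipment setup → Incubation → Data extraction → Replicate run.

Variance along critical path = 0.444 + 2.778 + 7.111 + 2.778 = 13.111; σ = √13.111 = 3.621 days.
Z = (49 − 51) / 3.621 = -0.552
P(T ≤ 49) = Φ(-0.552) ≈ 0.290

0.290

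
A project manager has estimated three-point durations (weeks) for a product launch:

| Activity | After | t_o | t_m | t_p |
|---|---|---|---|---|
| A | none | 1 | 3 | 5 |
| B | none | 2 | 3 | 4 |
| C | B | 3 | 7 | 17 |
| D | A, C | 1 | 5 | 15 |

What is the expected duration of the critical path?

te_A = (1 + 4·3 + 5)/6 = 18/6 = 3
te_B = (2 + 4·3 + 4)/6 = 18/6 = 3
te_C = (3 + 4·7 + 17)/6 = 48/6 = 8
te_D = (1 + 4·5 + 15)/6 = 36/6 = 6

Forward pass:
ES_A = 0; EF_A = 3
ES_B = 0; EF_B = 3
ES_C = 3; EF_C = 3+8 = 11
ES_D = max(EF_A=3, EF_C=11) = 11; EF_D = 11+6 = 17
Expected project duration μ = 17 weeks. Critical path: B → C → D.

17 weeks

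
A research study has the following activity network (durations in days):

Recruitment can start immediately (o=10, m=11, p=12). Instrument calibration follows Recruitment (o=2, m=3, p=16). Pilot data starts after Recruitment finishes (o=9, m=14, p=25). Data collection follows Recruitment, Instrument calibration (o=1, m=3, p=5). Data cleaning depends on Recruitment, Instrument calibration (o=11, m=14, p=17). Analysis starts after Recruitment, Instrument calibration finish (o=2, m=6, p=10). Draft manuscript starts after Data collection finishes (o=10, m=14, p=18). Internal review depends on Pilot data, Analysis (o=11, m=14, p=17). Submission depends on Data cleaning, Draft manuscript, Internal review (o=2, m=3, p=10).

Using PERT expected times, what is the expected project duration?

te_Recruitment = (10 + 4·11 + 12)/6 = 66/6 = 11
te_Instrument calibration = (2 + 4·3 + 16)/6 = 30/6 = 5
te_Pilot data = (9 + 4·14 + 25)/6 = 90/6 = 15
te_Data collection = (1 + 4·3 + 5)/6 = 18/6 = 3
te_Data cleaning = (11 + 4·14 + 17)/6 = 84/6 = 14
te_Analysis = (2 + 4·6 + 10)/6 = 36/6 = 6
te_Draft manuscript = (10 + 4·14 + 18)/6 = 84/6 = 14
te_Internal review = (11 + 4·14 + 17)/6 = 84/6 = 14
te_Submission = (2 + 4·3 + 10)/6 = 24/6 = 4

Forward pass:
ES_Recruitment = 0; EF_Recruitment = 11
ES_Instrument calibration = 11; EF_Instrument calibration = 11+5 = 16
ES_Pilot data = 11; EF_Pilot data = 11+15 = 26
ES_Data collection = max(EF_Recruitment=11, EF_Instrument calibration=16) = 16; EF_Data collection = 16+3 = 19
ES_Data cleaning = max(EF_Recruitment=11, EF_Instrument calibration=16) = 16; EF_Data cleaning = 16+14 = 30
ES_Analysis = max(EF_Recruitment=11, EF_Instrument calibration=16) = 16; EF_Analysis = 16+6 = 22
ES_Draft manuscript = 19; EF_Draft manuscript = 19+14 = 33
ES_Internal review = max(EF_Pilot data=26, EF_Analysis=22) = 26; EF_Internal review = 26+14 = 40
ES_Submission = max(EF_Data cleaning=30, EF_Draft manuscript=33, EF_Internal review=40) = 40; EF_Submission = 40+4 = 44
Expected project duration μ = 44 days. Critical path: Recruitment → Pilot data → Internal review → Submission.

44 days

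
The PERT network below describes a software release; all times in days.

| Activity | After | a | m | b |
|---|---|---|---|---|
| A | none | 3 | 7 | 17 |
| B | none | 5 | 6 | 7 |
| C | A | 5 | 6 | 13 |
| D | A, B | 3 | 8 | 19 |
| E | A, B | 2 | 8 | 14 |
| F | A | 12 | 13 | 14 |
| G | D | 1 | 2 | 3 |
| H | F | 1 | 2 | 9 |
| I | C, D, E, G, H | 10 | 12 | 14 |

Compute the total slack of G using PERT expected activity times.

5 days

te_A = (3 + 4·7 + 17)/6 = 48/6 = 8
te_B = (5 + 4·6 + 7)/6 = 36/6 = 6
te_C = (5 + 4·6 + 13)/6 = 42/6 = 7
te_D = (3 + 4·8 + 19)/6 = 54/6 = 9
te_E = (2 + 4·8 + 14)/6 = 48/6 = 8
te_F = (12 + 4·13 + 14)/6 = 78/6 = 13
te_G = (1 + 4·2 + 3)/6 = 12/6 = 2
te_H = (1 + 4·2 + 9)/6 = 18/6 = 3
te_I = (10 + 4·12 + 14)/6 = 72/6 = 12

Forward pass:
ES_A = 0; EF_A = 8
ES_B = 0; EF_B = 6
ES_C = 8; EF_C = 8+7 = 15
ES_D = max(EF_A=8, EF_B=6) = 8; EF_D = 8+9 = 17
ES_E = max(EF_A=8, EF_B=6) = 8; EF_E = 8+8 = 16
ES_F = 8; EF_F = 8+13 = 21
ES_G = 17; EF_G = 17+2 = 19
ES_H = 21; EF_H = 21+3 = 24
ES_I = max(EF_C=15, EF_D=17, EF_E=16, EF_G=19, EF_H=24) = 24; EF_I = 24+12 = 36
Expected project duration μ = 36 days. Critical path: A → F → H → I.

Backward pass:
LF_I = 36; LS_I = 36−12 = 24
LF_H = LS_I = 24; LS_H = 24−3 = 21
LF_G = LS_I = 24; LS_G = 24−2 = 22
LF_F = LS_H = 21; LS_F = 21−13 = 8
LF_E = LS_I = 24; LS_E = 24−8 = 16
LF_D = min(LS_G=22, LS_I=24) = 22; LS_D = 22−9 = 13
LF_C = LS_I = 24; LS_C = 24−7 = 17
LF_B = min(LS_D=13, LS_E=16) = 13; LS_B = 13−6 = 7
LF_A = min(LS_C=17, LS_D=13, LS_E=16, LS_F=8) = 8; LS_A = 8−8 = 0
Slack_G = LS_G − ES_G = 22 − 17 = 5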